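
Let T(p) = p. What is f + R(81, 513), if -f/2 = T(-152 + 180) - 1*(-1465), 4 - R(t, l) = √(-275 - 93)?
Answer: -2982 - 4*I*√23 ≈ -2982.0 - 19.183*I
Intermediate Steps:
R(t, l) = 4 - 4*I*√23 (R(t, l) = 4 - √(-275 - 93) = 4 - √(-368) = 4 - 4*I*√23)
f = -2986 (f = -2*((-152 + 180) - 1*(-1465)) = -2*(28 + 1465) = -2*1493 = -2986)
f + R(81, 513) = -2986 + (4 - 4*I*√23) = -2982 - 4*I*√23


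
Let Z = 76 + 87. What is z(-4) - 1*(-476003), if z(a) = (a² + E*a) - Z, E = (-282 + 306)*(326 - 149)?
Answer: 458864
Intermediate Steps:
Z = 163
E = 4248 (E = 24*177 = 4248)
z(a) = -163 + a² + 4248*a (z(a) = (a² + 4248*a) - 1*163 = (a² + 4248*a) - 163 = -163 + a² + 4248*a)
z(-4) - 1*(-476003) = (-163 + (-4)² + 4248*(-4)) - 1*(-476003) = (-163 + 16 - 16992) + 476003 = -17139 + 476003 = 458864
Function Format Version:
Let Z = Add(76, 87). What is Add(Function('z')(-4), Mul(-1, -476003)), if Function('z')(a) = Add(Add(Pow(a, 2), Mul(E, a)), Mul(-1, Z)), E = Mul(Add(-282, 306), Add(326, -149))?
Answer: 458864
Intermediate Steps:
Z = 163
E = 4248 (E = Mul(24, 177) = 4248)
Function('z')(a) = Add(-163, Pow(a, 2), Mul(4248, a)) (Function('z')(a) = Add(Add(Pow(a, 2), Mul(4248, a)), Mul(-1, 163)) = Add(Add(Pow(a, 2), Mul(4248, a)), -163) = Add(-163, Pow(a, 2), Mul(4248, a)))
Add(Function('z')(-4), Mul(-1, -476003)) = Add(Add(-163, Pow(-4, 2), Mul(4248, -4)), Mul(-1, -476003)) = Add(Add(-163, 16, -16992), 476003) = Add(-17139, 476003) = 458864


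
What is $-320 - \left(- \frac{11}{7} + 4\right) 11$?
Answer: $- \frac{2427}{7} \approx -346.71$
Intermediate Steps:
$-320 - \left(- \frac{11}{7} + 4\right) 11 = -320 - \frac{17}{7} \cdot 11 = -320 - \frac{187}{7} = - \frac{2427}{7}$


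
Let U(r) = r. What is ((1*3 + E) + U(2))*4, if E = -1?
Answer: 16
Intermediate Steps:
((1*3 + E) + U(2))*4 = ((1*3 - 1) + 2)*4 = ((3 - 1) + 2)*4 = (2 + 2)*4 = 4*4 = 16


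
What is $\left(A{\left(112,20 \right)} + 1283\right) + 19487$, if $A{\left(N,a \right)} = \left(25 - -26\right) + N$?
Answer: $20933$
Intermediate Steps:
$A{\left(N,a \right)} = 51 + N$ ($A{\left(N,a \right)} = \left(25 + 26\right) + N = 51 + N$)
$\left(A{\left(112,20 \right)} + 1283\right) + 19487 = \left(\left(51 + 112\right) + 1283\right) + 19487 = \left(163 + 1283\right) + 19487 = 1446 + 19487 = 20933$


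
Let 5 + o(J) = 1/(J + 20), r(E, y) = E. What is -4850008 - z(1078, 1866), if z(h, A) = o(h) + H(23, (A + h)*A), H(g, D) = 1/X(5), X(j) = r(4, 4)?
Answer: -10650607139/2196 ≈ -4.8500e+6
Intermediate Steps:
X(j) = 4
o(J) = -5 + 1/(20 + J) (o(J) = -5 + 1/(J + 20) = -5 + 1/(20 + J))
H(g, D) = ¼ (H(g, D) = 1/4 = 1*(¼) = ¼)
z(h, A) = ¼ + (-99 - 5*h)/(20 + h) (z(h, A) = (-99 - 5*h)/(20 + h) + ¼ = ¼ + (-99 - 5*h)/(20 + h))
-4850008 - z(1078, 1866) = -4850008 - (-376 - 19*1078)/(4*(20 + 1078)) = -4850008 - (-376 - 20482)/(4*1098) = -4850008 - (-20858)/(4*1098) = -4850008 - 1*(-10429/2196) = -4850008 + 10429/2196 = -10650607139/2196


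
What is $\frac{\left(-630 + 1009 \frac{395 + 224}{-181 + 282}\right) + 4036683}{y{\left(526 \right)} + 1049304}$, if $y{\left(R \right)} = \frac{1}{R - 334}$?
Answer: $\frac{78387057408}{20348103269} \approx 3.8523$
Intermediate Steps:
$y{\left(R \right)} = \frac{1}{-334 + R}$
$\frac{\left(-630 + 1009 \frac{395 + 224}{-181 + 282}\right) + 4036683}{y{\left(526 \right)} + 1049304} = \frac{\left(-630 + 1009 \frac{395 + 224}{-181 + 282}\right) + 4036683}{\frac{1}{-334 + 526} + 1049304} = \frac{\left(-630 + 1009 \cdot \frac{619}{101}\right) + 4036683}{\frac{1}{192} + 1049304} = \frac{\left(-630 + 1009 \cdot 619 \cdot \frac{1}{101}\right) + 4036683}{\frac{1}{192} + 1049304} = \frac{\left(-630 + 1009 \cdot \frac{619}{101}\right) + 4036683}{\frac{201466369}{192}} = \left(\left(-630 + \frac{624571}{101}\right) + 4036683\right) \frac{192}{201466369} = \left(\frac{560941}{101} + 4036683\right) \frac{192}{201466369} = \frac{408265924}{101} \cdot \frac{192}{201466369} = \frac{78387057408}{20348103269}$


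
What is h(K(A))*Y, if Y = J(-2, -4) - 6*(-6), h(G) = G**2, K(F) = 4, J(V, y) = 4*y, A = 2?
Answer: 320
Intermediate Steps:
Y = 20 (Y = 4*(-4) - 6*(-6) = -16 + 36 = 20)
h(K(A))*Y = 4**2*20 = 16*20 = 320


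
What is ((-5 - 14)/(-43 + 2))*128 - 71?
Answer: -479/41 ≈ -11.683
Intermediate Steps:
((-5 - 14)/(-43 + 2))*128 - 71 = -19/(-41)*128 - 71 = -19*(-1/41)*128 - 71 = (19/41)*128 - 71 = 2432/41 - 71 = -479/41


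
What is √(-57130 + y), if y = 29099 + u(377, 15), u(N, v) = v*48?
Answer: I*√27311 ≈ 165.26*I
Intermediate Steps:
u(N, v) = 48*v
y = 29819 (y = 29099 + 48*15 = 29099 + 720 = 29819)
√(-57130 + y) = √(-57130 + 29819) = √(-27311) = I*√27311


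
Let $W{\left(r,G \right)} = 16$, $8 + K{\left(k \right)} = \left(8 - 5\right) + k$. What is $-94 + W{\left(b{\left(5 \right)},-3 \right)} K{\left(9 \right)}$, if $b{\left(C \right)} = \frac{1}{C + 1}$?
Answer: $-30$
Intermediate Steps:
$K{\left(k \right)} = -5 + k$ ($K{\left(k \right)} = -8 + \left(\left(8 - 5\right) + k\right) = -8 + \left(3 + k\right) = -5 + k$)
$b{\left(C \right)} = \frac{1}{1 + C}$
$-94 + W{\left(b{\left(5 \right)},-3 \right)} K{\left(9 \right)} = -94 + 16 \left(-5 + 9\right) = -94 + 16 \cdot 4 = -94 + 64 = -30$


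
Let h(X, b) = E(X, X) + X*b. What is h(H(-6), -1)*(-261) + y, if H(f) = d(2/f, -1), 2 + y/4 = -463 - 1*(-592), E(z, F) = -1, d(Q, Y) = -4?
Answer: -275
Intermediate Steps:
y = 508 (y = -8 + 4*(-463 - 1*(-592)) = -8 + 4*(-463 + 592) = -8 + 4*129 = -8 + 516 = 508)
H(f) = -4
h(X, b) = -1 + X*b
h(H(-6), -1)*(-261) + y = (-1 - 4*(-1))*(-261) + 508 = (-1 + 4)*(-261) + 508 = 3*(-261) + 508 = -783 + 508 = -275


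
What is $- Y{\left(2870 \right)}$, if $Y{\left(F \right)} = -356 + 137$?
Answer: $219$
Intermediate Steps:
$Y{\left(F \right)} = -219$
$- Y{\left(2870 \right)} = \left(-1\right) \left(-219\right) = 219$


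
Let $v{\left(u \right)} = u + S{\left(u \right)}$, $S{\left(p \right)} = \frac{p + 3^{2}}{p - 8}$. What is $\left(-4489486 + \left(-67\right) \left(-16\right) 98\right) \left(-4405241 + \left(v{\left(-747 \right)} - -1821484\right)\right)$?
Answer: $\frac{1711067460638852}{151} \approx 1.1332 \cdot 10^{13}$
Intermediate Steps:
$S{\left(p \right)} = \frac{9 + p}{-8 + p}$ ($S{\left(p \right)} = \frac{p + 9}{-8 + p} = \frac{9 + p}{-8 + p}$)
$v{\left(u \right)} = u + \frac{9 + u}{-8 + u}$
$\left(-4489486 + \left(-67\right) \left(-16\right) 98\right) \left(-4405241 + \left(v{\left(-747 \right)} - -1821484\right)\right) = \left(-4489486 + \left(-67\right) \left(-16\right) 98\right) \left(-4405241 + \left(\frac{9 - 747 - 747 \left(-8 - 747\right)}{-8 - 747} - -1821484\right)\right) = \left(-4489486 + 1072 \cdot 98\right) \left(-4405241 + \left(\frac{9 - 747 - -563985}{-755} + 1821484\right)\right) = \left(-4489486 + 105056\right) \left(-4405241 + \left(- \frac{9 - 747 + 563985}{755} + 1821484\right)\right) = - 4384430 \left(-4405241 + \left(\left(- \frac{1}{755}\right) 563247 + 1821484\right)\right) = - 4384430 \left(-4405241 + \left(- \frac{563247}{755} + 1821484\right)\right) = - 4384430 \left(-4405241 + \frac{1374657173}{755}\right) = \left(-4384430\right) \left(- \frac{1951299782}{755}\right) = \frac{1711067460638852}{151}$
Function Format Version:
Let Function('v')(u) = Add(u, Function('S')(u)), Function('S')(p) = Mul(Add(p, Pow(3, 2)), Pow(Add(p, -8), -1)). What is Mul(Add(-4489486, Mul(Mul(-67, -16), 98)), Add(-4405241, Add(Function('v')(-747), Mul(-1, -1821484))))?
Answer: Rational(1711067460638852, 151) ≈ 1.1332e+13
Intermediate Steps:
Function('S')(p) = Mul(Pow(Add(-8, p), -1), Add(9, p)) (Function('S')(p) = Mul(Add(p, 9), Pow(Add(-8, p), -1)) = Mul(Add(9, p), Pow(Add(-8, p), -1)) = Mul(Pow(Add(-8, p), -1), Add(9, p)))
Function('v')(u) = Add(u, Mul(Pow(Add(-8, u), -1), Add(9, u)))
Mul(Add(-4489486, Mul(Mul(-67, -16), 98)), Add(-4405241, Add(Function('v')(-747), Mul(-1, -1821484)))) = Mul(Add(-4489486, Mul(Mul(-67, -16), 98)), Add(-4405241, Add(Mul(Pow(Add(-8, -747), -1), Add(9, -747, Mul(-747, Add(-8, -747)))), Mul(-1, -1821484)))) = Mul(Add(-4489486, Mul(1072, 98)), Add(-4405241, Add(Mul(Pow(-755, -1), Add(9, -747, Mul(-747, -755))), 1821484))) = Mul(Add(-4489486, 105056), Add(-4405241, Add(Mul(Rational(-1, 755), Add(9, -747, 563985)), 1821484))) = Mul(-4384430, Add(-4405241, Add(Mul(Rational(-1, 755), 563247), 1821484))) = Mul(-4384430, Add(-4405241, Add(Rational(-563247, 755), 1821484))) = Mul(-4384430, Add(-4405241, Rational(1374657173, 755))) = Mul(-4384430, Rational(-1951299782, 755)) = Rational(1711067460638852, 151)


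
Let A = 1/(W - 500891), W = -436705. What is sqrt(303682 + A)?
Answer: sqrt(66740668342573929)/468798 ≈ 551.07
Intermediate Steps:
A = -1/937596 (A = 1/(-436705 - 500891) = 1/(-937596) = -1/937596 ≈ -1.0666e-6)
sqrt(303682 + A) = sqrt(303682 - 1/937596) = sqrt(284731028471/937596) = sqrt(66740668342573929)/468798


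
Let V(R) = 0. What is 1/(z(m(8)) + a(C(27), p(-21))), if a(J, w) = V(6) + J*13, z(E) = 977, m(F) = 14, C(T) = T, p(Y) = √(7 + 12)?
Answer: 1/1328 ≈ 0.00075301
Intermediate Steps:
p(Y) = √19
a(J, w) = 13*J (a(J, w) = 0 + J*13 = 0 + 13*J = 13*J)
1/(z(m(8)) + a(C(27), p(-21))) = 1/(977 + 13*27) = 1/(977 + 351) = 1/1328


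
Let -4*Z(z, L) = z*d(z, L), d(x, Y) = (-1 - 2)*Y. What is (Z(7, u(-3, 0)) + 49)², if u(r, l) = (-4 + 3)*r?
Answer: 67081/16 ≈ 4192.6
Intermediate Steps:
u(r, l) = -r
d(x, Y) = -3*Y
Z(z, L) = 3*L*z/4 (Z(z, L) = -z*(-3*L)/4 = -(-3)*L*z/4 = 3*L*z/4)
(Z(7, u(-3, 0)) + 49)² = ((¾)*(-1*(-3))*7 + 49)² = ((¾)*3*7 + 49)² = (63/4 + 49)² = (259/4)² = 67081/16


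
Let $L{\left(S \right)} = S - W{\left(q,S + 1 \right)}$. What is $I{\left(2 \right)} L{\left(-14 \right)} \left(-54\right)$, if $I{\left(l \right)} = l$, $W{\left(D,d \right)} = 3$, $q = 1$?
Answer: $1836$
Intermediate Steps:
$L{\left(S \right)} = -3 + S$ ($L{\left(S \right)} = S - 3 = -3 + S$)
$I{\left(2 \right)} L{\left(-14 \right)} \left(-54\right) = 2 \left(-3 - 14\right) \left(-54\right) = 2 \left(-17\right) \left(-54\right) = \left(-34\right) \left(-54\right) = 1836$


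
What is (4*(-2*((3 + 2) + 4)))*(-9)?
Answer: 648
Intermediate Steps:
(4*(-2*((3 + 2) + 4)))*(-9) = (4*(-2*(5 + 4)))*(-9) = (4*(-2*9))*(-9) = (4*(-18))*(-9) = -72*(-9) = 648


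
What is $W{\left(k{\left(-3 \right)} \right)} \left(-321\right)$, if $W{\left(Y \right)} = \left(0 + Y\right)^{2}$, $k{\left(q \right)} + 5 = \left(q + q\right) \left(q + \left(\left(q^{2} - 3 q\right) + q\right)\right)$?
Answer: $-1903209$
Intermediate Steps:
$k{\left(q \right)} = -5 + 2 q \left(q^{2} - q\right)$ ($k{\left(q \right)} = -5 + \left(q + q\right) \left(q + \left(\left(q^{2} - 3 q\right) + q\right)\right) = -5 + 2 q \left(q + \left(q^{2} - 2 q\right)\right) = -5 + 2 q \left(q^{2} - q\right)$)
$W{\left(Y \right)} = Y^{2}$
$W{\left(k{\left(-3 \right)} \right)} \left(-321\right) = \left(-5 - 2 \left(-3\right)^{2} + 2 \left(-3\right)^{3}\right)^{2} \left(-321\right) = \left(-5 - 18 + 2 \left(-27\right)\right)^{2} \left(-321\right) = \left(-5 - 18 - 54\right)^{2} \left(-321\right) = \left(-77\right)^{2} \left(-321\right) = 5929 \left(-321\right) = -1903209$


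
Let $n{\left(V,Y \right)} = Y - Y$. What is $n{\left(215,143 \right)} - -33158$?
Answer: $33158$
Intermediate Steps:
$n{\left(V,Y \right)} = 0$
$n{\left(215,143 \right)} - -33158 = 0 - -33158 = 0 + 33158 = 33158$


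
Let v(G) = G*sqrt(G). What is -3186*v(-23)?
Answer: 73278*I*sqrt(23) ≈ 3.5143e+5*I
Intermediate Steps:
v(G) = G**(3/2)
-3186*v(-23) = -(-73278)*I*sqrt(23) = 73278*I*sqrt(23)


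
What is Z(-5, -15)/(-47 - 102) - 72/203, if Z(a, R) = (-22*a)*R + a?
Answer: 325237/30247 ≈ 10.753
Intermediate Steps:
Z(a, R) = a - 22*R*a (Z(a, R) = -22*R*a + a = a - 22*R*a)
Z(-5, -15)/(-47 - 102) - 72/203 = (-5*(1 - 22*(-15)))/(-47 - 102) - 72/203 = -5*(1 + 330)/(-149) - 72*1/203 = -5*331*(-1/149) - 72/203 = -1655*(-1/149) - 72/203 = 1655/149 - 72/203 = 325237/30247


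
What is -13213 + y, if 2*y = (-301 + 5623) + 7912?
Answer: -6596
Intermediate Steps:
y = 6617 (y = ((-301 + 5623) + 7912)/2 = (5322 + 7912)/2 = (1/2)*13234 = 6617)
-13213 + y = -13213 + 6617 = -6596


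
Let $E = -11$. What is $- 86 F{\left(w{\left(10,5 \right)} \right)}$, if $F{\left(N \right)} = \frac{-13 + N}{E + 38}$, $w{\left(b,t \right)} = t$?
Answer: $\frac{688}{27} \approx 25.481$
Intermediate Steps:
$F{\left(N \right)} = - \frac{13}{27} + \frac{N}{27}$ ($F{\left(N \right)} = \frac{-13 + N}{-11 + 38} = \frac{-13 + N}{27} = \left(-13 + N\right) \frac{1}{27} = - \frac{13}{27} + \frac{N}{27}$)
$- 86 F{\left(w{\left(10,5 \right)} \right)} = - 86 \left(- \frac{13}{27} + \frac{1}{27} \cdot 5\right) = - 86 \left(- \frac{13}{27} + \frac{5}{27}\right) = \left(-86\right) \left(- \frac{8}{27}\right) = \frac{688}{27}$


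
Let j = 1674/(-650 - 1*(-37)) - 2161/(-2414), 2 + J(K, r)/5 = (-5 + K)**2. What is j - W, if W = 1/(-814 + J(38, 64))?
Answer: -12553700785/6838072622 ≈ -1.8359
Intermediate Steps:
J(K, r) = -10 + 5*(-5 + K)**2
j = -2716343/1479782 (j = 1674/(-650 + 37) - 2161*(-1/2414) = 1674/(-613) + 2161/2414 = 1674*(-1/613) + 2161/2414 = -1674/613 + 2161/2414 = -2716343/1479782 ≈ -1.8356)
W = 1/4621 (W = 1/(-814 + (-10 + 5*(-5 + 38)**2)) = 1/(-814 + (-10 + 5*33**2)) = 1/(-814 + (-10 + 5*1089)) = 1/(-814 + (-10 + 5445)) = 1/(-814 + 5435) = 1/4621 ≈ 0.00021640)
j - W = -2716343/1479782 - 1*1/4621 = -2716343/1479782 - 1/4621 = -12553700785/6838072622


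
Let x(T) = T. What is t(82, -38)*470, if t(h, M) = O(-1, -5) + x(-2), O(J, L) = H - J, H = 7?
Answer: 2820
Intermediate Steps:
O(J, L) = 7 - J
t(h, M) = 6 (t(h, M) = (7 - 1*(-1)) - 2 = (7 + 1) - 2 = 8 - 2 = 6)
t(82, -38)*470 = 6*470 = 2820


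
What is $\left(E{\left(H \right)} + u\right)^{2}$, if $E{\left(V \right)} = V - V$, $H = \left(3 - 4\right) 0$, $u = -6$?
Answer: $36$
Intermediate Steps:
$H = 0$ ($H = \left(-1\right) 0 = 0$)
$E{\left(V \right)} = 0$
$\left(E{\left(H \right)} + u\right)^{2} = \left(0 - 6\right)^{2} = \left(-6\right)^{2} = 36$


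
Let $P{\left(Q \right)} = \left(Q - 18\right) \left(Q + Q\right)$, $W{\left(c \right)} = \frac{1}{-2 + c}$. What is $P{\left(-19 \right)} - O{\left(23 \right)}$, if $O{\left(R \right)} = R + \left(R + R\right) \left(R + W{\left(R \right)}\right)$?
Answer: $\frac{6779}{21} \approx 322.81$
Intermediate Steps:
$P{\left(Q \right)} = 2 Q \left(-18 + Q\right)$ ($P{\left(Q \right)} = \left(-18 + Q\right) 2 Q = 2 Q \left(-18 + Q\right)$)
$O{\left(R \right)} = R + 2 R \left(R + \frac{1}{-2 + R}\right)$ ($O{\left(R \right)} = R + \left(R + R\right) \left(R + \frac{1}{-2 + R}\right) = R + 2 R \left(R + \frac{1}{-2 + R}\right)$)
$P{\left(-19 \right)} - O{\left(23 \right)} = 2 \left(-19\right) \left(-18 - 19\right) - \frac{23^{2} \left(-3 + 2 \cdot 23\right)}{-2 + 23} = 2 \left(-19\right) \left(-37\right) - \frac{529 \left(-3 + 46\right)}{21} = 1406 - 529 \cdot \frac{1}{21} \cdot 43 = 1406 - \frac{22747}{21} = \frac{6779}{21}$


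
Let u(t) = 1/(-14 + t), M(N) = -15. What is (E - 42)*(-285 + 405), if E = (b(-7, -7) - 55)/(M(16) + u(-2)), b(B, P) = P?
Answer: -1095600/241 ≈ -4546.1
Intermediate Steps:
E = 992/241 (E = (-7 - 55)/(-15 + 1/(-14 - 2)) = -62/(-15 + 1/(-16)) = -62/(-15 - 1/16) = -62/(-241/16) = -62*(-16/241) = 992/241 ≈ 4.1162)
(E - 42)*(-285 + 405) = (992/241 - 42)*(-285 + 405) = -9130/241*120 = -1095600/241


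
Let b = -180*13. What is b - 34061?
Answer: -36401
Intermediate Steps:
b = -2340
b - 34061 = -2340 - 34061 = -36401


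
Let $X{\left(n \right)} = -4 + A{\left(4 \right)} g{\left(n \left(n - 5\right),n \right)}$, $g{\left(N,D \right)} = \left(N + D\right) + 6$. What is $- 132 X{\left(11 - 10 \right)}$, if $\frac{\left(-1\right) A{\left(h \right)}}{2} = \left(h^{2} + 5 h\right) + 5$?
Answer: $33000$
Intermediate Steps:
$g{\left(N,D \right)} = 6 + D + N$ ($g{\left(N,D \right)} = \left(D + N\right) + 6 = 6 + D + N$)
$A{\left(h \right)} = -10 - 10 h - 2 h^{2}$ ($A{\left(h \right)} = - 2 \left(\left(h^{2} + 5 h\right) + 5\right) = - 2 \left(5 + h^{2} + 5 h\right) = -10 - 10 h - 2 h^{2}$)
$X{\left(n \right)} = -496 - 82 n - 82 n \left(-5 + n\right)$ ($X{\left(n \right)} = -4 + \left(-10 - 40 - 2 \cdot 4^{2}\right) \left(6 + n + n \left(n - 5\right)\right) = -4 + \left(-10 - 40 - 32\right) \left(6 + n + n \left(-5 + n\right)\right) = -4 - 82 \left(6 + n + n \left(-5 + n\right)\right) = -4 - \left(492 + 82 n + 82 n \left(-5 + n\right)\right) = -496 - 82 n - 82 n \left(-5 + n\right)$)
$- 132 X{\left(11 - 10 \right)} = - 132 \left(-496 - 82 \left(11 - 10\right)^{2} + 328 \left(11 - 10\right)\right) = - 132 \left(-496 - 82 \cdot 1^{2} + 328 \cdot 1\right) = - 132 \left(-496 - 82 + 328\right) = \left(-132\right) \left(-250\right) = 33000$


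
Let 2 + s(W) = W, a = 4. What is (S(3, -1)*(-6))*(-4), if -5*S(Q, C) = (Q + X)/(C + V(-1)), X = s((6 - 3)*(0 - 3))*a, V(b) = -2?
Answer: -328/5 ≈ -65.600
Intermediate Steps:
s(W) = -2 + W
X = -44 (X = (-2 + (6 - 3)*(0 - 3))*4 = (-2 + 3*(-3))*4 = (-2 - 9)*4 = -11*4 = -44)
S(Q, C) = -(-44 + Q)/(5*(-2 + C)) (S(Q, C) = -(Q - 44)/(5*(C - 2)) = -(-44 + Q)/(5*(-2 + C)))
(S(3, -1)*(-6))*(-4) = (((44 - 1*3)/(5*(-2 - 1)))*(-6))*(-4) = (((⅕)*(44 - 3)/(-3))*(-6))*(-4) = (((⅕)*(-⅓)*41)*(-6))*(-4) = -41/15*(-6)*(-4) = (82/5)*(-4) = -328/5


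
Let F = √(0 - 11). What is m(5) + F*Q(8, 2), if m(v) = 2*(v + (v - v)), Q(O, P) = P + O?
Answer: 10 + 10*I*√11 ≈ 10.0 + 33.166*I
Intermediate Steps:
Q(O, P) = O + P
F = I*√11 (F = √(-11) = I*√11 ≈ 3.3166*I)
m(v) = 2*v (m(v) = 2*(v + 0) = 2*v)
m(5) + F*Q(8, 2) = 2*5 + (I*√11)*(8 + 2) = 10 + (I*√11)*10 = 10 + 10*I*√11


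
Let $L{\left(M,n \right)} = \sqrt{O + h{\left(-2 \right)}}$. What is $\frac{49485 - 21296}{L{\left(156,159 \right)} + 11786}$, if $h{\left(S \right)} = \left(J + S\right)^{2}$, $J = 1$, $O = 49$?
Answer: $\frac{166117777}{69454873} - \frac{140945 \sqrt{2}}{138909746} \approx 2.3903$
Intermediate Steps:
$h{\left(S \right)} = \left(1 + S\right)^{2}$
$L{\left(M,n \right)} = 5 \sqrt{2}$ ($L{\left(M,n \right)} = \sqrt{49 + \left(1 - 2\right)^{2}} = \sqrt{49 + \left(-1\right)^{2}} = \sqrt{49 + 1} = \sqrt{50} = 5 \sqrt{2}$)
$\frac{49485 - 21296}{L{\left(156,159 \right)} + 11786} = \frac{49485 - 21296}{5 \sqrt{2} + 11786} = \frac{28189}{11786 + 5 \sqrt{2}}$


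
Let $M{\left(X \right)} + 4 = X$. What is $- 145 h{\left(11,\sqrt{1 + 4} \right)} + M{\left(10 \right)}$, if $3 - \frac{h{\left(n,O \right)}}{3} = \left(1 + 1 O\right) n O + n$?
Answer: $27411 + 4785 \sqrt{5} \approx 38111.0$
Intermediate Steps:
$M{\left(X \right)} = -4 + X$
$h{\left(n,O \right)} = 9 - 3 n - 3 O n \left(1 + O\right)$ ($h{\left(n,O \right)} = 9 - 3 \left(\left(1 + 1 O\right) n O + n\right) = 9 - 3 \left(\left(1 + O\right) n O + n\right) = 9 - 3 \left(n \left(1 + O\right) O + n\right) = 9 - 3 \left(O n \left(1 + O\right) + n\right) = 9 - 3 \left(n + O n \left(1 + O\right)\right) = 9 - \left(3 n + 3 O n \left(1 + O\right)\right) = 9 - 3 n - 3 O n \left(1 + O\right)$)
$- 145 h{\left(11,\sqrt{1 + 4} \right)} + M{\left(10 \right)} = - 145 \left(9 - 33 - 3 \sqrt{1 + 4} \cdot 11 - 33 \left(\sqrt{1 + 4}\right)^{2}\right) + \left(-4 + 10\right) = - 145 \left(9 - 33 - 3 \sqrt{5} \cdot 11 - 33 \left(\sqrt{5}\right)^{2}\right) + 6 = - 145 \left(9 - 33 - 33 \sqrt{5} - 33 \cdot 5\right) + 6 = - 145 \left(9 - 33 - 33 \sqrt{5} - 165\right) + 6 = - 145 \left(-189 - 33 \sqrt{5}\right) + 6 = \left(27405 + 4785 \sqrt{5}\right) + 6 = 27411 + 4785 \sqrt{5}$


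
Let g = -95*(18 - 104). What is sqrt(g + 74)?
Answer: 6*sqrt(229) ≈ 90.797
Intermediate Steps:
g = 8170 (g = -95*(-86) = 8170)
sqrt(g + 74) = sqrt(8170 + 74) = sqrt(8244) = 6*sqrt(229)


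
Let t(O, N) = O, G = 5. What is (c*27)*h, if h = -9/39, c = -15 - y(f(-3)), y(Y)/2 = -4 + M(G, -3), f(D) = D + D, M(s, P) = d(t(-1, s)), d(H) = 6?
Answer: 1539/13 ≈ 118.38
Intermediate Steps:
M(s, P) = 6
f(D) = 2*D
y(Y) = 4 (y(Y) = 2*(-4 + 6) = 2*2 = 4)
c = -19 (c = -15 - 1*4 = -15 - 4 = -19)
h = -3/13 (h = -9*1/39 = -3/13 ≈ -0.23077)
(c*27)*h = -19*27*(-3/13) = -513*(-3/13) = 1539/13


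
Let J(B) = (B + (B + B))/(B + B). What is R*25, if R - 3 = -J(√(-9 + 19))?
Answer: 75/2 ≈ 37.500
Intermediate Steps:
J(B) = 3/2 (J(B) = (B + 2*B)/((2*B)) = (3*B)*(1/(2*B)) = 3/2)
R = 3/2 (R = 3 - 1*3/2 = 3 - 3/2 = 3/2 ≈ 1.5000)
R*25 = (3/2)*25 = 75/2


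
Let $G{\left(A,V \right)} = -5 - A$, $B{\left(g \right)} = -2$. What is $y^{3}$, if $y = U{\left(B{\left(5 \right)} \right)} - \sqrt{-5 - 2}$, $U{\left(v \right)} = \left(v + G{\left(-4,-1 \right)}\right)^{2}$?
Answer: $\left(9 - i \sqrt{7}\right)^{3} \approx 540.0 - 624.4 i$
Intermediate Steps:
$U{\left(v \right)} = \left(-1 + v\right)^{2}$ ($U{\left(v \right)} = \left(v - 1\right)^{2} = \left(-1 + v\right)^{2}$)
$y = 9 - i \sqrt{7}$ ($y = \left(-1 - 2\right)^{2} - \sqrt{-5 - 2} = \left(-3\right)^{2} - \sqrt{-7} = 9 - i \sqrt{7} \approx 9.0 - 2.6458 i$)
$y^{3} = \left(9 - i \sqrt{7}\right)^{3}$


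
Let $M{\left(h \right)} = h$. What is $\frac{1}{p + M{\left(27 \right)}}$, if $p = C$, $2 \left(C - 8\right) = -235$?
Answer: $- \frac{2}{165} \approx -0.012121$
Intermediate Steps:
$C = - \frac{219}{2}$ ($C = 8 + \frac{1}{2} \left(-235\right) = 8 - \frac{235}{2} = - \frac{219}{2} \approx -109.5$)
$p = - \frac{219}{2} \approx -109.5$
$\frac{1}{p + M{\left(27 \right)}} = \frac{1}{- \frac{219}{2} + 27} = \frac{1}{- \frac{165}{2}} = - \frac{2}{165}$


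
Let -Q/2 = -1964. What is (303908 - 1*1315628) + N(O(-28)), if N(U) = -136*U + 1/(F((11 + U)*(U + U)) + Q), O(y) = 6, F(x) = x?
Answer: -4183798751/4132 ≈ -1.0125e+6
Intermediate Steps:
Q = 3928 (Q = -2*(-1964) = 3928)
N(U) = 1/(3928 + 2*U*(11 + U)) - 136*U (N(U) = -136*U + 1/((11 + U)*(U + U) + 3928) = -136*U + 1/((11 + U)*(2*U) + 3928) = -136*U + 1/(2*U*(11 + U) + 3928) = -136*U + 1/(3928 + 2*U*(11 + U)) = 1/(3928 + 2*U*(11 + U)) - 136*U)
(303908 - 1*1315628) + N(O(-28)) = (303908 - 1*1315628) + (1 - 534208*6 - 272*6²*(11 + 6))/(2*(1964 + 6*(11 + 6))) = (303908 - 1315628) + (1 - 3205248 - 272*36*17)/(2*(1964 + 6*17)) = -1011720 + (1 - 3205248 - 166464)/(2*(1964 + 102)) = -1011720 + (½)*(-3371711)/2066 = -1011720 + (½)*(1/2066)*(-3371711) = -1011720 - 3371711/4132 = -4183798751/4132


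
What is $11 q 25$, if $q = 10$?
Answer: $2750$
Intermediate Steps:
$11 q 25 = 11 \cdot 10 \cdot 25 = 110 \cdot 25 = 2750$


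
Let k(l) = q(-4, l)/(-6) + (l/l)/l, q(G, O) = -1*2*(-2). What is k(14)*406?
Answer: -725/3 ≈ -241.67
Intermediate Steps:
q(G, O) = 4 (q(G, O) = -2*(-2) = 4)
k(l) = -⅔ + 1/l (k(l) = 4/(-6) + (l/l)/l = 4*(-⅙) + 1/l = -⅔ + 1/l)
k(14)*406 = (-⅔ + 1/14)*406 = -25/42*406 = -725/3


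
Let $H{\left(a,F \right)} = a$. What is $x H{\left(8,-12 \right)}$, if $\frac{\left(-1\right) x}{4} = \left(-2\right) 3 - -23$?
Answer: $-544$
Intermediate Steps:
$x = -68$ ($x = - 4 \left(\left(-2\right) 3 - -23\right) = - 4 \left(-6 + 23\right) = \left(-4\right) 17 = -68$)
$x H{\left(8,-12 \right)} = \left(-68\right) 8 = -544$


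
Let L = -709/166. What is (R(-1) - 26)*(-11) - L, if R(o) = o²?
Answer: 46359/166 ≈ 279.27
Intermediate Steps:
L = -709/166 (L = -709*1/166 = -709/166 ≈ -4.2711)
(R(-1) - 26)*(-11) - L = ((-1)² - 26)*(-11) - 1*(-709/166) = (1 - 26)*(-11) + 709/166 = -25*(-11) + 709/166 = 275 + 709/166 = 46359/166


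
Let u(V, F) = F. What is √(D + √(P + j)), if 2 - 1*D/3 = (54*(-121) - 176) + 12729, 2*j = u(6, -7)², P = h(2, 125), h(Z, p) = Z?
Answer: √(-72204 + 2*√106)/2 ≈ 134.33*I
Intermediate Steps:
P = 2
j = 49/2 (j = (½)*(-7)² = (½)*49 = 49/2 ≈ 24.500)
D = -18051 (D = 6 - 3*((54*(-121) - 176) + 12729) = 6 - 3*((-6534 - 176) + 12729) = 6 - 3*(-6710 + 12729) = 6 - 3*6019 = 6 - 18057 = -18051)
√(D + √(P + j)) = √(-18051 + √(2 + 49/2)) = √(-18051 + √(53/2)) = √(-18051 + √106/2)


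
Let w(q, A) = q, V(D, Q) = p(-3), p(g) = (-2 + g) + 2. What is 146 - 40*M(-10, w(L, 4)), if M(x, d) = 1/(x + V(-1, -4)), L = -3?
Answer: 1938/13 ≈ 149.08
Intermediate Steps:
p(g) = g
V(D, Q) = -3
M(x, d) = 1/(-3 + x) (M(x, d) = 1/(x - 3) = 1/(-3 + x))
146 - 40*M(-10, w(L, 4)) = 146 - 40/(-3 - 10) = 146 - 40/(-13) = 146 - 40*(-1/13) = 146 + 40/13 = 1938/13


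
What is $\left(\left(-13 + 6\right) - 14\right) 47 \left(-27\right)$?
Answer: $26649$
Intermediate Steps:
$\left(\left(-13 + 6\right) - 14\right) 47 \left(-27\right) = \left(-7 - 14\right) 47 \left(-27\right) = \left(-21\right) 47 \left(-27\right) = \left(-987\right) \left(-27\right) = 26649$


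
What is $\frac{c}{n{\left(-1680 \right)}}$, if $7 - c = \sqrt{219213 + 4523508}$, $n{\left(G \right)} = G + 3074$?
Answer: $\frac{7}{1394} - \frac{3 \sqrt{526969}}{1394} \approx -1.5572$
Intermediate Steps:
$n{\left(G \right)} = 3074 + G$
$c = 7 - 3 \sqrt{526969}$ ($c = 7 - \sqrt{219213 + 4523508} = 7 - \sqrt{4742721} = 7 - 3 \sqrt{526969} \approx -2170.8$)
$\frac{c}{n{\left(-1680 \right)}} = \frac{7 - 3 \sqrt{526969}}{3074 - 1680} = \frac{7 - 3 \sqrt{526969}}{1394} = \left(7 - 3 \sqrt{526969}\right) \frac{1}{1394} = \frac{7}{1394} - \frac{3 \sqrt{526969}}{1394}$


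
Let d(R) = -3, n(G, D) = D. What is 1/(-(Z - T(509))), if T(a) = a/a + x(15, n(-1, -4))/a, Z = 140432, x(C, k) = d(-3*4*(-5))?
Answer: -509/71479382 ≈ -7.1209e-6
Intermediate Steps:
x(C, k) = -3
T(a) = 1 - 3/a (T(a) = a/a - 3/a = 1 - 3/a)
1/(-(Z - T(509))) = 1/(-(140432 - (-3 + 509)/509)) = 1/(-(140432 - 506/509)) = 1/(-1*71479382/509) = 1/(-71479382/509) = -509/71479382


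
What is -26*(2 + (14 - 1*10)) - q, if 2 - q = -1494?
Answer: -1652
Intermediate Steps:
q = 1496 (q = 2 - 1*(-1494) = 2 + 1494 = 1496)
-26*(2 + (14 - 1*10)) - q = -26*(2 + (14 - 1*10)) - 1*1496 = -26*(2 + (14 - 10)) - 1496 = -26*(2 + 4) - 1496 = -26*6 - 1496 = -156 - 1496 = -1652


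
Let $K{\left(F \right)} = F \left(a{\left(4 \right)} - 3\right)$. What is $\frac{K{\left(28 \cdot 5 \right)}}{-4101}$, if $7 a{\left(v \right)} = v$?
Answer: $\frac{340}{4101} \approx 0.082907$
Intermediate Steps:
$a{\left(v \right)} = \frac{v}{7}$
$K{\left(F \right)} = - \frac{17 F}{7}$ ($K{\left(F \right)} = F \left(\frac{1}{7} \cdot 4 - 3\right) = F \left(\frac{4}{7} - 3\right) = F \left(- \frac{17}{7}\right) = - \frac{17 F}{7}$)
$\frac{K{\left(28 \cdot 5 \right)}}{-4101} = \frac{\left(- \frac{17}{7}\right) 28 \cdot 5}{-4101} = \left(- \frac{17}{7}\right) 140 \left(- \frac{1}{4101}\right) = \left(-340\right) \left(- \frac{1}{4101}\right) = \frac{340}{4101}$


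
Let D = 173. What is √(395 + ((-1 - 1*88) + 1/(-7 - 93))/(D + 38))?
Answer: √1756701389/2110 ≈ 19.864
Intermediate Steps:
√(395 + ((-1 - 1*88) + 1/(-7 - 93))/(D + 38)) = √(395 + ((-1 - 1*88) + 1/(-7 - 93))/(173 + 38)) = √(395 + ((-1 - 88) + 1/(-100))/211) = √(395 + (-89 - 1/100)*(1/211)) = √(395 - 8901/100*1/211) = √(395 - 8901/21100) = √(8325599/21100) = √1756701389/2110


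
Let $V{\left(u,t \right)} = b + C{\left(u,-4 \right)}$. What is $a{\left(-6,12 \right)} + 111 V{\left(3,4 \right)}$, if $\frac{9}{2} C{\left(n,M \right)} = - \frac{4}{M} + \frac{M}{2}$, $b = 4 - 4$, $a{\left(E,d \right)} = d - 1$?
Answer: $- \frac{41}{3} \approx -13.667$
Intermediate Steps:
$a{\left(E,d \right)} = -1 + d$
$b = 0$ ($b = 4 - 4 = 0$)
$C{\left(n,M \right)} = - \frac{8}{9 M} + \frac{M}{9}$ ($C{\left(n,M \right)} = \frac{2 \left(- \frac{4}{M} + \frac{M}{2}\right)}{9} = \frac{2 \left(\frac{M}{2} - \frac{4}{M}\right)}{9} = - \frac{8}{9 M} + \frac{M}{9}$)
$V{\left(u,t \right)} = - \frac{2}{9}$ ($V{\left(u,t \right)} = 0 + \frac{-8 + \left(-4\right)^{2}}{9 \left(-4\right)} = 0 + \frac{1}{9} \left(- \frac{1}{4}\right) \left(-8 + 16\right) = 0 + \frac{1}{9} \left(- \frac{1}{4}\right) 8 = 0 - \frac{2}{9} = - \frac{2}{9}$)
$a{\left(-6,12 \right)} + 111 V{\left(3,4 \right)} = \left(-1 + 12\right) + 111 \left(- \frac{2}{9}\right) = 11 - \frac{74}{3} = - \frac{41}{3}$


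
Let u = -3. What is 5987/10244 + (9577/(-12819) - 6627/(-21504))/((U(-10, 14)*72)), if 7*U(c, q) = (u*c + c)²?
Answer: 113147919421847/193636028252160 ≈ 0.58433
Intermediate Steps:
U(c, q) = 4*c²/7 (U(c, q) = (-3*c + c)²/7 = (-2*c)²/7 = (4*c²)/7 = 4*c²/7)
5987/10244 + (9577/(-12819) - 6627/(-21504))/((U(-10, 14)*72)) = 5987/10244 + (9577/(-12819) - 6627/(-21504))/((((4/7)*(-10)²)*72)) = 5987*(1/10244) + (9577*(-1/12819) - 6627*(-1/21504))/((((4/7)*100)*72)) = 5987/10244 + (-9577/12819 + 2209/7168)/(((400/7)*72)) = 5987/10244 - 40330765/(91886592*28800/7) = 5987/10244 - 40330765/91886592*7/28800 = 5987/10244 - 8066153/75609538560 = 113147919421847/193636028252160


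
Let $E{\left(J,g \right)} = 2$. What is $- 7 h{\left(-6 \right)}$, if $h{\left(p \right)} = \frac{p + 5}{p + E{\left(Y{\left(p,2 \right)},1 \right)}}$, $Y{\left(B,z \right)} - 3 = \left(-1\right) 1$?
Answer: $- \frac{7}{4} \approx -1.75$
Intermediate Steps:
$Y{\left(B,z \right)} = 2$ ($Y{\left(B,z \right)} = 3 - 1 = 2$)
$h{\left(p \right)} = \frac{5 + p}{2 + p}$ ($h{\left(p \right)} = \frac{p + 5}{p + 2} = \frac{5 + p}{2 + p}$)
$- 7 h{\left(-6 \right)} = - 7 \frac{5 - 6}{2 - 6} = - 7 \frac{1}{-4} \left(-1\right) = - 7 \left(\left(- \frac{1}{4}\right) \left(-1\right)\right) = \left(-7\right) \frac{1}{4} = - \frac{7}{4}$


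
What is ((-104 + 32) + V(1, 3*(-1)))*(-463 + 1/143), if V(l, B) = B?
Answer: 4965600/143 ≈ 34725.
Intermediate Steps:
((-104 + 32) + V(1, 3*(-1)))*(-463 + 1/143) = ((-104 + 32) + 3*(-1))*(-463 + 1/143) = (-72 - 3)*(-463 + 1/143) = -75*(-66208/143) = 4965600/143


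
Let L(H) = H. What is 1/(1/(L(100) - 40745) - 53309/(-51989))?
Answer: 2113092905/2166692316 ≈ 0.97526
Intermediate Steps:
1/(1/(L(100) - 40745) - 53309/(-51989)) = 1/(1/(100 - 40745) - 53309/(-51989)) = 1/(1/(-40645) - 53309*(-1/51989)) = 1/(-1/40645 + 53309/51989) = 1/(2166692316/2113092905) = 2113092905/2166692316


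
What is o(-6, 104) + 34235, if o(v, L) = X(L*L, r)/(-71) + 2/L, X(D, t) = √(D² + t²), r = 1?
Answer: 1780221/52 - √116985857/71 ≈ 34083.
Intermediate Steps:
o(v, L) = 2/L - √(1 + L⁴)/71 (o(v, L) = √((L*L)² + 1²)/(-71) + 2/L = √((L²)² + 1)*(-1/71) + 2/L = √(L⁴ + 1)*(-1/71) + 2/L = √(1 + L⁴)*(-1/71) + 2/L = -√(1 + L⁴)/71 + 2/L = 2/L - √(1 + L⁴)/71)
o(-6, 104) + 34235 = (2/104 - √(1 + 104⁴)/71) + 34235 = (2*(1/104) - √(1 + 116985856)/71) + 34235 = (1/52 - √116985857/71) + 34235 = 1780221/52 - √116985857/71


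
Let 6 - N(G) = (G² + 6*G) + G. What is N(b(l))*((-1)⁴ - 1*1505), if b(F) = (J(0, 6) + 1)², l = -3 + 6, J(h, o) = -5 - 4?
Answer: 6825152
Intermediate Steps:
J(h, o) = -9
l = 3
b(F) = 64 (b(F) = (-9 + 1)² = (-8)² = 64)
N(G) = 6 - G² - 7*G (N(G) = 6 - ((G² + 6*G) + G) = 6 - (G² + 7*G) = 6 + (-G² - 7*G) = 6 - G² - 7*G)
N(b(l))*((-1)⁴ - 1*1505) = (6 - 1*64² - 7*64)*((-1)⁴ - 1*1505) = (6 - 1*4096 - 448)*(1 - 1505) = (6 - 4096 - 448)*(-1504) = -4538*(-1504) = 6825152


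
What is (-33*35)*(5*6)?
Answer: -34650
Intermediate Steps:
(-33*35)*(5*6) = -1155*30 = -34650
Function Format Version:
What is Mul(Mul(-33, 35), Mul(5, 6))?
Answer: -34650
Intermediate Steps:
Mul(Mul(-33, 35), Mul(5, 6)) = Mul(-1155, 30) = -34650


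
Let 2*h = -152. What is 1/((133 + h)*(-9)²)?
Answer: 1/4617 ≈ 0.00021659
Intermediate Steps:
h = -76 (h = (½)*(-152) = -76)
1/((133 + h)*(-9)²) = 1/((133 - 76)*(-9)²) = 1/(57*81) = 1/4617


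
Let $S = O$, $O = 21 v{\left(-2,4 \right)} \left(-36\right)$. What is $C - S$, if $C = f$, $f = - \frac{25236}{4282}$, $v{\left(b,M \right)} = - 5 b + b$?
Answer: $\frac{12936150}{2141} \approx 6042.1$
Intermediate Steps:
$v{\left(b,M \right)} = - 4 b$
$O = -6048$ ($O = 21 \left(\left(-4\right) \left(-2\right)\right) \left(-36\right) = 21 \cdot 8 \left(-36\right) = 168 \left(-36\right) = -6048$)
$S = -6048$
$f = - \frac{12618}{2141}$ ($f = \left(-25236\right) \frac{1}{4282} = - \frac{12618}{2141} \approx -5.8935$)
$C = - \frac{12618}{2141} \approx -5.8935$
$C - S = - \frac{12618}{2141} - -6048 = - \frac{12618}{2141} + 6048 = \frac{12936150}{2141}$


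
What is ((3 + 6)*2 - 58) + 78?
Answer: 38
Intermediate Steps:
((3 + 6)*2 - 58) + 78 = (9*2 - 58) + 78 = (18 - 58) + 78 = -40 + 78 = 38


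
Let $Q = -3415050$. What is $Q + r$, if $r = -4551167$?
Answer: $-7966217$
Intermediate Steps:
$Q + r = -3415050 - 4551167 = -7966217$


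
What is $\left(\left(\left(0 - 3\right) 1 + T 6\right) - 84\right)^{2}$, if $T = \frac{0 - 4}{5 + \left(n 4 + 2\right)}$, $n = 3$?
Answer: $\frac{2812329}{361} \approx 7790.4$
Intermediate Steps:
$T = - \frac{4}{19}$ ($T = \frac{0 - 4}{5 + \left(3 \cdot 4 + 2\right)} = - \frac{4}{5 + \left(12 + 2\right)} = - \frac{4}{5 + 14} = - \frac{4}{19} \approx -0.21053$)
$\left(\left(\left(0 - 3\right) 1 + T 6\right) - 84\right)^{2} = \left(\left(\left(0 - 3\right) 1 - \frac{24}{19}\right) - 84\right)^{2} = \left(\left(\left(-3\right) 1 - \frac{24}{19}\right) - 84\right)^{2} = \left(\left(-3 - \frac{24}{19}\right) - 84\right)^{2} = \left(- \frac{81}{19} - 84\right)^{2} = \left(- \frac{1677}{19}\right)^{2} = \frac{2812329}{361}$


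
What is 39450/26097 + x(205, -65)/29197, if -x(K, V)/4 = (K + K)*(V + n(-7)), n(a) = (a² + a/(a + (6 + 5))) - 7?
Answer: 737032960/253984703 ≈ 2.9019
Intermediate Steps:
n(a) = -7 + a² + a/(11 + a) (n(a) = (a² + a/(a + 11)) - 7 = (a² + a/(11 + a)) - 7 = -7 + a² + a/(11 + a))
x(K, V) = -8*K*(161/4 + V) (x(K, V) = -4*(K + K)*(V + (-77 + (-7)³ - 6*(-7) + 11*(-7)²)/(11 - 7)) = -4*2*K*(V + (-77 - 343 + 42 + 11*49)/4) = -4*2*K*(V + (-77 - 343 + 42 + 539)/4) = -4*2*K*(V + (¼)*161) = -4*2*K*(V + 161/4) = -4*2*K*(161/4 + V) = -8*K*(161/4 + V))
39450/26097 + x(205, -65)/29197 = 39450/26097 - 2*205*(161 + 4*(-65))/29197 = 39450*(1/26097) - 2*205*(161 - 260)*(1/29197) = 13150/8699 - 2*205*(-99)*(1/29197) = 13150/8699 + 40590*(1/29197) = 13150/8699 + 40590/29197 = 737032960/253984703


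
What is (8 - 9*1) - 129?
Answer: -130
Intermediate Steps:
(8 - 9*1) - 129 = (8 - 9) - 129 = -1 - 129 = -130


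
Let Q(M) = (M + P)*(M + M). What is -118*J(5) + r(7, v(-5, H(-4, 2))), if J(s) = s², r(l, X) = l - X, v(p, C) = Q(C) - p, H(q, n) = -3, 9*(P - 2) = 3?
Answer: -2952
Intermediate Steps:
P = 7/3 (P = 2 + (⅑)*3 = 2 + ⅓ = 7/3 ≈ 2.3333)
Q(M) = 2*M*(7/3 + M) (Q(M) = (M + 7/3)*(M + M) = (7/3 + M)*(2*M) = 2*M*(7/3 + M))
v(p, C) = -p + 2*C*(7 + 3*C)/3 (v(p, C) = 2*C*(7 + 3*C)/3 - p = -p + 2*C*(7 + 3*C)/3)
-118*J(5) + r(7, v(-5, H(-4, 2))) = -118*5² + (7 - (-1*(-5) + 2*(-3)² + (14/3)*(-3))) = -118*25 + (7 - (5 + 2*9 - 14)) = -2950 + (7 - (5 + 18 - 14)) = -2950 + (7 - 1*9) = -2950 + (7 - 9) = -2950 - 2 = -2952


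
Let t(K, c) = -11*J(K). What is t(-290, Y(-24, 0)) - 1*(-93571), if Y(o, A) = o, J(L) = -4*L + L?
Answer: 84001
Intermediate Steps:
J(L) = -3*L
t(K, c) = 33*K (t(K, c) = -(-33)*K = 33*K)
t(-290, Y(-24, 0)) - 1*(-93571) = 33*(-290) - 1*(-93571) = -9570 + 93571 = 84001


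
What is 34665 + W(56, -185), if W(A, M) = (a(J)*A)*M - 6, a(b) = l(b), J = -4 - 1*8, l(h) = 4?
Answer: -6781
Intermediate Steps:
J = -12 (J = -4 - 8 = -12)
a(b) = 4
W(A, M) = -6 + 4*A*M (W(A, M) = (4*A)*M - 6 = 4*A*M - 6 = -6 + 4*A*M)
34665 + W(56, -185) = 34665 + (-6 + 4*56*(-185)) = 34665 + (-6 - 41440) = 34665 - 41446 = -6781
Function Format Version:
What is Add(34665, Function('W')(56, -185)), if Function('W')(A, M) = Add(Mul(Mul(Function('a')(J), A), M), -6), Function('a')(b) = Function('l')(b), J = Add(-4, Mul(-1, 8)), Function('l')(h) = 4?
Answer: -6781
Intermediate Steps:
J = -12 (J = Add(-4, -8) = -12)
Function('a')(b) = 4
Function('W')(A, M) = Add(-6, Mul(4, A, M)) (Function('W')(A, M) = Add(Mul(Mul(4, A), M), -6) = Add(Mul(4, A, M), -6) = Add(-6, Mul(4, A, M)))
Add(34665, Function('W')(56, -185)) = Add(34665, Add(-6, Mul(4, 56, -185))) = Add(34665, Add(-6, -41440)) = Add(34665, -41446) = -6781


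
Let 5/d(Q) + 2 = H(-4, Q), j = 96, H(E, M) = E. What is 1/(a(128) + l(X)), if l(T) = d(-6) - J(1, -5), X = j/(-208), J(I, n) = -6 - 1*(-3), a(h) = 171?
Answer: 6/1039 ≈ 0.0057748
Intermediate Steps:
J(I, n) = -3 (J(I, n) = -6 + 3 = -3)
d(Q) = -5/6 (d(Q) = 5/(-2 - 4) = 5/(-6) = 5*(-1/6) = -5/6)
X = -6/13 (X = 96/(-208) = 96*(-1/208) = -6/13 ≈ -0.46154)
l(T) = 13/6 (l(T) = -5/6 - 1*(-3) = -5/6 + 3 = 13/6)
1/(a(128) + l(X)) = 1/(171 + 13/6) = 1/(1039/6) = 6/1039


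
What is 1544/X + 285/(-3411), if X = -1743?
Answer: -213457/220199 ≈ -0.96938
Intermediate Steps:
1544/X + 285/(-3411) = 1544/(-1743) + 285/(-3411) = 1544*(-1/1743) + 285*(-1/3411) = -1544/1743 - 95/1137 = -213457/220199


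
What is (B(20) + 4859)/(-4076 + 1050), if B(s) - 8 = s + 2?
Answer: -4889/3026 ≈ -1.6157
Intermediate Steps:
B(s) = 10 + s (B(s) = 8 + (s + 2) = 8 + (2 + s) = 10 + s)
(B(20) + 4859)/(-4076 + 1050) = ((10 + 20) + 4859)/(-4076 + 1050) = (30 + 4859)/(-3026) = 4889*(-1/3026) = -4889/3026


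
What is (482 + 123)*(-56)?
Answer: -33880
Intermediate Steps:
(482 + 123)*(-56) = 605*(-56) = -33880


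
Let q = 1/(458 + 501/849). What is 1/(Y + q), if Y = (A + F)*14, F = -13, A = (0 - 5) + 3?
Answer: -129781/27253727 ≈ -0.0047620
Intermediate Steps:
A = -2 (A = -5 + 3 = -2)
q = 283/129781 (q = 1/(458 + 501*(1/849)) = 1/(458 + 167/283) = 1/(129781/283) = 283/129781 ≈ 0.0021806)
Y = -210 (Y = (-2 - 13)*14 = -15*14 = -210)
1/(Y + q) = 1/(-210 + 283/129781) = 1/(-27253727/129781) = -129781/27253727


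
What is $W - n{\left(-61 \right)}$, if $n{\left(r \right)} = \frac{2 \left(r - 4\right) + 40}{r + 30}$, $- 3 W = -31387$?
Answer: $\frac{972727}{93} \approx 10459.0$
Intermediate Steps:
$W = \frac{31387}{3}$ ($W = \left(- \frac{1}{3}\right) \left(-31387\right) = \frac{31387}{3} \approx 10462.0$)
$n{\left(r \right)} = \frac{32 + 2 r}{30 + r}$ ($n{\left(r \right)} = \frac{2 \left(-4 + r\right) + 40}{30 + r} = \frac{\left(-8 + 2 r\right) + 40}{30 + r} = \frac{32 + 2 r}{30 + r}$)
$W - n{\left(-61 \right)} = \frac{31387}{3} - \frac{2 \left(16 - 61\right)}{30 - 61} = \frac{31387}{3} - 2 \frac{1}{-31} \left(-45\right) = \frac{31387}{3} - 2 \left(- \frac{1}{31}\right) \left(-45\right) = \frac{31387}{3} - \frac{90}{31} = \frac{972727}{93}$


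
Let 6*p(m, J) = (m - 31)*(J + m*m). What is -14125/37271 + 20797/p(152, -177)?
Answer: -34534358953/103395978257 ≈ -0.33400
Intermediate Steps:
p(m, J) = (-31 + m)*(J + m**2)/6 (p(m, J) = ((m - 31)*(J + m*m))/6 = ((-31 + m)*(J + m**2))/6 = (-31 + m)*(J + m**2)/6)
-14125/37271 + 20797/p(152, -177) = -14125/37271 + 20797/(-31/6*(-177) - 31/6*152**2 + (1/6)*152**3 + (1/6)*(-177)*152) = -14125*1/37271 + 20797/(1829/2 - 31/6*23104 + (1/6)*3511808 - 4484) = -14125/37271 + 20797/(1829/2 - 358112/3 + 1755904/3 - 4484) = -14125/37271 + 20797/(2774167/6) = -14125/37271 + 20797*(6/2774167) = -14125/37271 + 124782/2774167 = -34534358953/103395978257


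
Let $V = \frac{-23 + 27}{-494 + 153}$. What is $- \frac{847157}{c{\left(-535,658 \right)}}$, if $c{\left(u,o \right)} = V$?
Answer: $\frac{288880537}{4} \approx 7.222 \cdot 10^{7}$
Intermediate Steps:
$V = - \frac{4}{341}$ ($V = \frac{4}{-341} = 4 \left(- \frac{1}{341}\right) = - \frac{4}{341} \approx -0.01173$)
$c{\left(u,o \right)} = - \frac{4}{341}$
$- \frac{847157}{c{\left(-535,658 \right)}} = - \frac{847157}{- \frac{4}{341}} = \left(-847157\right) \left(- \frac{341}{4}\right) = \frac{288880537}{4}$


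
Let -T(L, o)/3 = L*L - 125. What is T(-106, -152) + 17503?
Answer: -15830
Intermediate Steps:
T(L, o) = 375 - 3*L**2 (T(L, o) = -3*(L*L - 125) = -3*(L**2 - 125) = -3*(-125 + L**2) = 375 - 3*L**2)
T(-106, -152) + 17503 = (375 - 3*(-106)**2) + 17503 = (375 - 3*11236) + 17503 = (375 - 33708) + 17503 = -33333 + 17503 = -15830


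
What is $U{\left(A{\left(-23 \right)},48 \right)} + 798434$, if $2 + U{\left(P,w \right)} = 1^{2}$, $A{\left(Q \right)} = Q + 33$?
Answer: $798433$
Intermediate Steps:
$A{\left(Q \right)} = 33 + Q$
$U{\left(P,w \right)} = -1$ ($U{\left(P,w \right)} = -2 + 1^{2} = -2 + 1 = -1$)
$U{\left(A{\left(-23 \right)},48 \right)} + 798434 = -1 + 798434 = 798433$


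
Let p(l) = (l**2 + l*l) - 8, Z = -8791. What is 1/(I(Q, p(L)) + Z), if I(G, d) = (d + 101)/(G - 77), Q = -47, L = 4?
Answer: -124/1090209 ≈ -0.00011374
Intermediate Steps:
p(l) = -8 + 2*l**2 (p(l) = (l**2 + l**2) - 8 = 2*l**2 - 8 = -8 + 2*l**2)
I(G, d) = (101 + d)/(-77 + G)
1/(I(Q, p(L)) + Z) = 1/((101 + (-8 + 2*4**2))/(-77 - 47) - 8791) = 1/((101 + (-8 + 2*16))/(-124) - 8791) = 1/(-(101 + (-8 + 32))/124 - 8791) = 1/(-(101 + 24)/124 - 8791) = 1/(-1/124*125 - 8791) = 1/(-125/124 - 8791) = 1/(-1090209/124) = -124/1090209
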